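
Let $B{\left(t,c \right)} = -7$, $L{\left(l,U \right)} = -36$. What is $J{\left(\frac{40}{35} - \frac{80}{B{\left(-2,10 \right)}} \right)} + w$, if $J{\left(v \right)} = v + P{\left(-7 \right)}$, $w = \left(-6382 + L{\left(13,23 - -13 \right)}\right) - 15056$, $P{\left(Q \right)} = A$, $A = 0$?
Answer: $- \frac{150230}{7} \approx -21461.0$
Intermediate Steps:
$P{\left(Q \right)} = 0$
$w = -21474$ ($w = \left(-6382 - 36\right) - 15056 = -6418 - 15056 = -21474$)
$J{\left(v \right)} = v$ ($J{\left(v \right)} = v + 0 = v$)
$J{\left(\frac{40}{35} - \frac{80}{B{\left(-2,10 \right)}} \right)} + w = \left(\frac{40}{35} - \frac{80}{-7}\right) - 21474 = \left(40 \cdot \frac{1}{35} - - \frac{80}{7}\right) - 21474 = \left(\frac{8}{7} + \frac{80}{7}\right) - 21474 = \frac{88}{7} - 21474 = - \frac{150230}{7}$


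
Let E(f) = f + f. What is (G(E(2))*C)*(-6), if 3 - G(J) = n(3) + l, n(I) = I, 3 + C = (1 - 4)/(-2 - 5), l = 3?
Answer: -324/7 ≈ -46.286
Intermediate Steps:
C = -18/7 (C = -3 + (1 - 4)/(-2 - 5) = -3 - 3/(-7) = -3 - 3*(-⅐) = -3 + 3/7 = -18/7 ≈ -2.5714)
E(f) = 2*f
G(J) = -3 (G(J) = 3 - (3 + 3) = 3 - 1*6 = 3 - 6 = -3)
(G(E(2))*C)*(-6) = -3*(-18/7)*(-6) = (54/7)*(-6) = -324/7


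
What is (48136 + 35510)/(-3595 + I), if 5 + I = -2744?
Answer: -41823/3172 ≈ -13.185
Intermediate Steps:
I = -2749 (I = -5 - 2744 = -2749)
(48136 + 35510)/(-3595 + I) = (48136 + 35510)/(-3595 - 2749) = 83646/(-6344) = 83646*(-1/6344) = -41823/3172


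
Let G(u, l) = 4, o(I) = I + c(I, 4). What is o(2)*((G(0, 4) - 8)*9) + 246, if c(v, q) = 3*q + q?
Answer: -402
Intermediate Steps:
c(v, q) = 4*q
o(I) = 16 + I (o(I) = I + 4*4 = I + 16 = 16 + I)
o(2)*((G(0, 4) - 8)*9) + 246 = (16 + 2)*((4 - 8)*9) + 246 = 18*(-4*9) + 246 = 18*(-36) + 246 = -648 + 246 = -402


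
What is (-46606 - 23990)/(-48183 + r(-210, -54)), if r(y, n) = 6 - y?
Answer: 23532/15989 ≈ 1.4718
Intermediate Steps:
(-46606 - 23990)/(-48183 + r(-210, -54)) = (-46606 - 23990)/(-48183 + (6 - 1*(-210))) = -70596/(-48183 + (6 + 210)) = -70596/(-48183 + 216) = -70596/(-47967) = -70596*(-1/47967) = 23532/15989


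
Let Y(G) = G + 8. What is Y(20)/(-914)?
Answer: -14/457 ≈ -0.030635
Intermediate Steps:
Y(G) = 8 + G
Y(20)/(-914) = (8 + 20)/(-914) = 28*(-1/914) = -14/457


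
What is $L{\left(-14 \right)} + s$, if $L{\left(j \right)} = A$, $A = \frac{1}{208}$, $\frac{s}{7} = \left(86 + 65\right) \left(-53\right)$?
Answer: $- \frac{11652367}{208} \approx -56021.0$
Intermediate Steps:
$s = -56021$ ($s = 7 \left(86 + 65\right) \left(-53\right) = 7 \cdot 151 \left(-53\right) = 7 \left(-8003\right) = -56021$)
$A = \frac{1}{208} \approx 0.0048077$
$L{\left(j \right)} = \frac{1}{208}$
$L{\left(-14 \right)} + s = \frac{1}{208} - 56021 = - \frac{11652367}{208}$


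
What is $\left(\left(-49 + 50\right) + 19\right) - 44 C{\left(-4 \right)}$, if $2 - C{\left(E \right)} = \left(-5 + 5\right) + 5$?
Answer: $152$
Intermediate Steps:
$C{\left(E \right)} = -3$ ($C{\left(E \right)} = 2 - \left(\left(-5 + 5\right) + 5\right) = 2 - \left(0 + 5\right) = 2 - 5 = -3$)
$\left(\left(-49 + 50\right) + 19\right) - 44 C{\left(-4 \right)} = \left(\left(-49 + 50\right) + 19\right) - -132 = \left(1 + 19\right) + 132 = 20 + 132 = 152$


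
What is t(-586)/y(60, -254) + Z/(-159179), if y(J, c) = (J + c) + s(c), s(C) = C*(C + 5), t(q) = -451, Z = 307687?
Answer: -1770188223/912414028 ≈ -1.9401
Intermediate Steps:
s(C) = C*(5 + C)
y(J, c) = J + c + c*(5 + c) (y(J, c) = (J + c) + c*(5 + c) = J + c + c*(5 + c))
t(-586)/y(60, -254) + Z/(-159179) = -451/(60 - 254 - 254*(5 - 254)) + 307687/(-159179) = -451/(60 - 254 - 254*(-249)) + 307687*(-1/159179) = -451/(60 - 254 + 63246) - 307687/159179 = -451/63052 - 307687/159179 = -451*1/63052 - 307687/159179 = -41/5732 - 307687/159179 = -1770188223/912414028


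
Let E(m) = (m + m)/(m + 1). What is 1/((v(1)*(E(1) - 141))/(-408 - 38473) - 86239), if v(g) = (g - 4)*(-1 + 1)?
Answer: -1/86239 ≈ -1.1596e-5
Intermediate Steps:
v(g) = 0 (v(g) = (-4 + g)*0 = 0)
E(m) = 2*m/(1 + m) (E(m) = (2*m)/(1 + m) = 2*m/(1 + m))
1/((v(1)*(E(1) - 141))/(-408 - 38473) - 86239) = 1/((0*(2*1/(1 + 1) - 141))/(-408 - 38473) - 86239) = 1/((0*(2*1/2 - 141))/(-38881) - 86239) = 1/((0*(2*1*(1/2) - 141))*(-1/38881) - 86239) = 1/((0*(1 - 141))*(-1/38881) - 86239) = 1/((0*(-140))*(-1/38881) - 86239) = 1/(0*(-1/38881) - 86239) = 1/(0 - 86239) = 1/(-86239) = -1/86239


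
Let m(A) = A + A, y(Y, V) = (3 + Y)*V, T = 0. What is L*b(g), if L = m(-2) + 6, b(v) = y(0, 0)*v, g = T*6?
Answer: 0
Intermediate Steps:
y(Y, V) = V*(3 + Y)
g = 0 (g = 0*6 = 0)
m(A) = 2*A
b(v) = 0 (b(v) = (0*(3 + 0))*v = (0*3)*v = 0*v = 0)
L = 2 (L = 2*(-2) + 6 = -4 + 6 = 2)
L*b(g) = 2*0 = 0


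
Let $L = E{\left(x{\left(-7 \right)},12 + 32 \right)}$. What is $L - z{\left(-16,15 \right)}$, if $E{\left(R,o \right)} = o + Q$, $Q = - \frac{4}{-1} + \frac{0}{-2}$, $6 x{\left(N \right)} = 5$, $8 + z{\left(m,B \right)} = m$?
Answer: $72$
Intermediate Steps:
$z{\left(m,B \right)} = -8 + m$
$x{\left(N \right)} = \frac{5}{6}$ ($x{\left(N \right)} = \frac{1}{6} \cdot 5 = \frac{5}{6}$)
$Q = 4$ ($Q = \left(-4\right) \left(-1\right) + 0 \left(- \frac{1}{2}\right) = 4 + 0 = 4$)
$E{\left(R,o \right)} = 4 + o$ ($E{\left(R,o \right)} = o + 4 = 4 + o$)
$L = 48$ ($L = 4 + \left(12 + 32\right) = 4 + 44 = 48$)
$L - z{\left(-16,15 \right)} = 48 - \left(-8 - 16\right) = 48 - -24 = 48 + 24 = 72$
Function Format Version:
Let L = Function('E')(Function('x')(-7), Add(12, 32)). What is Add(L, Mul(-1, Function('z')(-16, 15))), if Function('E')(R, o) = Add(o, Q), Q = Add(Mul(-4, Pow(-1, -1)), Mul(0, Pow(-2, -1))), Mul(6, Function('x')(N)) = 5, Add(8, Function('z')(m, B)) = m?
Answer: 72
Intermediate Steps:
Function('z')(m, B) = Add(-8, m)
Function('x')(N) = Rational(5, 6) (Function('x')(N) = Mul(Rational(1, 6), 5) = Rational(5, 6))
Q = 4 (Q = Add(Mul(-4, -1), Mul(0, Rational(-1, 2))) = Add(4, 0) = 4)
Function('E')(R, o) = Add(4, o) (Function('E')(R, o) = Add(o, 4) = Add(4, o))
L = 48 (L = Add(4, Add(12, 32)) = Add(4, 44) = 48)
Add(L, Mul(-1, Function('z')(-16, 15))) = Add(48, Mul(-1, Add(-8, -16))) = Add(48, Mul(-1, -24)) = Add(48, 24) = 72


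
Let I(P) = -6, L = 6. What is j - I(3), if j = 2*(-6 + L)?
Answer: 6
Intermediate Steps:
j = 0 (j = 2*(-6 + 6) = 2*0 = 0)
j - I(3) = 0 - 1*(-6) = 0 + 6 = 6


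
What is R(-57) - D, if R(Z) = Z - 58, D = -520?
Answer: 405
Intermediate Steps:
R(Z) = -58 + Z
R(-57) - D = (-58 - 57) - 1*(-520) = -115 + 520 = 405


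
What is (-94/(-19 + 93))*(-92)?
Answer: 4324/37 ≈ 116.86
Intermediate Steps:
(-94/(-19 + 93))*(-92) = (-94/74)*(-92) = ((1/74)*(-94))*(-92) = -47/37*(-92) = 4324/37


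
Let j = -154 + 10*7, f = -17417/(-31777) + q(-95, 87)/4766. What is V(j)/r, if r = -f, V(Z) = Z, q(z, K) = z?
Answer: 12721731288/79990607 ≈ 159.04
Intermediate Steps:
f = 79990607/151449182 (f = -17417/(-31777) - 95/4766 = -17417*(-1/31777) - 95*1/4766 = 17417/31777 - 95/4766 = 79990607/151449182 ≈ 0.52817)
j = -84 (j = -154 + 70 = -84)
r = -79990607/151449182 (r = -1*79990607/151449182 = -79990607/151449182 ≈ -0.52817)
V(j)/r = -84/(-79990607/151449182) = -84*(-151449182/79990607) = 12721731288/79990607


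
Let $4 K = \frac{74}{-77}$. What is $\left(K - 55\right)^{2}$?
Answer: $\frac{72369049}{23716} \approx 3051.5$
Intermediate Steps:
$K = - \frac{37}{154}$ ($K = \frac{74 \frac{1}{-77}}{4} = \frac{74 \left(- \frac{1}{77}\right)}{4} = \frac{1}{4} \left(- \frac{74}{77}\right) = - \frac{37}{154} \approx -0.24026$)
$\left(K - 55\right)^{2} = \left(- \frac{37}{154} - 55\right)^{2} = \left(- \frac{8507}{154}\right)^{2} = \frac{72369049}{23716}$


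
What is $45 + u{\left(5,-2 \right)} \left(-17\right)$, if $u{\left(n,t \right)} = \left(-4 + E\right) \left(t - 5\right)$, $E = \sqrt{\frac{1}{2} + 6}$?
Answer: $-431 + \frac{119 \sqrt{26}}{2} \approx -127.61$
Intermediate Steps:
$E = \frac{\sqrt{26}}{2}$ ($E = \sqrt{\frac{1}{2} + 6} = \sqrt{\frac{13}{2}} = \frac{\sqrt{26}}{2} \approx 2.5495$)
$u{\left(n,t \right)} = \left(-5 + t\right) \left(-4 + \frac{\sqrt{26}}{2}\right)$ ($u{\left(n,t \right)} = \left(-4 + \frac{\sqrt{26}}{2}\right) \left(t - 5\right) = \left(-4 + \frac{\sqrt{26}}{2}\right) \left(-5 + t\right) = \left(-5 + t\right) \left(-4 + \frac{\sqrt{26}}{2}\right)$)
$45 + u{\left(5,-2 \right)} \left(-17\right) = 45 + \left(20 - -8 - \frac{5 \sqrt{26}}{2} + \frac{1}{2} \left(-2\right) \sqrt{26}\right) \left(-17\right) = 45 + \left(20 + 8 - \frac{5 \sqrt{26}}{2} - \sqrt{26}\right) \left(-17\right) = 45 + \left(28 - \frac{7 \sqrt{26}}{2}\right) \left(-17\right) = 45 - \left(476 - \frac{119 \sqrt{26}}{2}\right) = -431 + \frac{119 \sqrt{26}}{2}$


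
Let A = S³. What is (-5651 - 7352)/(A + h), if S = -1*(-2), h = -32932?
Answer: 13003/32924 ≈ 0.39494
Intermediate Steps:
S = 2
A = 8 (A = 2³ = 8)
(-5651 - 7352)/(A + h) = (-5651 - 7352)/(8 - 32932) = -13003/(-32924) = -13003*(-1/32924) = 13003/32924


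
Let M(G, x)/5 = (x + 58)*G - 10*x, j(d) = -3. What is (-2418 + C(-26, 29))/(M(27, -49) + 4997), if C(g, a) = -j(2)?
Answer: -2415/8662 ≈ -0.27880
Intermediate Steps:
C(g, a) = 3 (C(g, a) = -1*(-3) = 3)
M(G, x) = -50*x + 5*G*(58 + x) (M(G, x) = 5*((x + 58)*G - 10*x) = 5*((58 + x)*G - 10*x) = 5*(G*(58 + x) - 10*x) = 5*(-10*x + G*(58 + x)) = -50*x + 5*G*(58 + x))
(-2418 + C(-26, 29))/(M(27, -49) + 4997) = (-2418 + 3)/((-50*(-49) + 290*27 + 5*27*(-49)) + 4997) = -2415/((2450 + 7830 - 6615) + 4997) = -2415/(3665 + 4997) = -2415/8662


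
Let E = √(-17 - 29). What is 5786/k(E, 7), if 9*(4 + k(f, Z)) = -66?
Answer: -8679/17 ≈ -510.53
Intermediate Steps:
E = I*√46 (E = √(-46) = I*√46 ≈ 6.7823*I)
k(f, Z) = -34/3 (k(f, Z) = -4 + (⅑)*(-66) = -4 - 22/3 = -34/3)
5786/k(E, 7) = 5786/(-34/3) = 5786*(-3/34) = -8679/17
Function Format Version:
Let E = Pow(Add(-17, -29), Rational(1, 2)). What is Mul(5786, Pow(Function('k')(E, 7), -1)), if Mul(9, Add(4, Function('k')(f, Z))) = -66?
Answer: Rational(-8679, 17) ≈ -510.53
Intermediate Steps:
E = Mul(I, Pow(46, Rational(1, 2))) (E = Pow(-46, Rational(1, 2)) = Mul(I, Pow(46, Rational(1, 2))) ≈ Mul(6.7823, I))
Function('k')(f, Z) = Rational(-34, 3) (Function('k')(f, Z) = Add(-4, Mul(Rational(1, 9), -66)) = Add(-4, Rational(-22, 3)) = Rational(-34, 3))
Mul(5786, Pow(Function('k')(E, 7), -1)) = Mul(5786, Pow(Rational(-34, 3), -1)) = Mul(5786, Rational(-3, 34)) = Rational(-8679, 17)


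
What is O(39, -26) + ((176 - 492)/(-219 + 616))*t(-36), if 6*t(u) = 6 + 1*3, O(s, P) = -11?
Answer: -4841/397 ≈ -12.194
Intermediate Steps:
t(u) = 3/2 (t(u) = (6 + 1*3)/6 = (6 + 3)/6 = (⅙)*9 = 3/2)
O(39, -26) + ((176 - 492)/(-219 + 616))*t(-36) = -11 + ((176 - 492)/(-219 + 616))*(3/2) = -11 - 316/397*(3/2) = -11 - 316*1/397*(3/2) = -11 - 316/397*3/2 = -11 - 474/397 = -4841/397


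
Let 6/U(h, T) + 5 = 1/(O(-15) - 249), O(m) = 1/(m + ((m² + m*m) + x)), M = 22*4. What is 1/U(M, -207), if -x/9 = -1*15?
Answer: -710215/851574 ≈ -0.83400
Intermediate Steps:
M = 88
x = 135 (x = -(-9)*15 = -9*(-15) = 135)
O(m) = 1/(135 + m + 2*m²) (O(m) = 1/(m + ((m² + m*m) + 135)) = 1/(m + ((m² + m²) + 135)) = 1/(m + (2*m² + 135)) = 1/(m + (135 + 2*m²)) = 1/(135 + m + 2*m²))
U(h, T) = -851574/710215 (U(h, T) = 6/(-5 + 1/(1/(135 - 15 + 2*(-15)²) - 249)) = 6/(-5 + 1/(1/(135 - 15 + 2*225) - 249)) = 6/(-5 + 1/(1/(135 - 15 + 450) - 249)) = 6/(-5 + 1/(1/570 - 249)) = 6/(-5 + 1/(-141929/570)) = 6/(-5 - 570/141929) = 6/(-710215/141929) = 6*(-141929/710215) = -851574/710215)
1/U(M, -207) = 1/(-851574/710215) = -710215/851574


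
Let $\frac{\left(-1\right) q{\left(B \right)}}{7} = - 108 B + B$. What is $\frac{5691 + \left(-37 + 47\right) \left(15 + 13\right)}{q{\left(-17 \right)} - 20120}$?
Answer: $- \frac{5971}{32853} \approx -0.18175$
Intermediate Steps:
$q{\left(B \right)} = 749 B$ ($q{\left(B \right)} = - 7 \left(- 108 B + B\right) = - 7 \left(- 107 B\right) = 749 B$)
$\frac{5691 + \left(-37 + 47\right) \left(15 + 13\right)}{q{\left(-17 \right)} - 20120} = \frac{5691 + \left(-37 + 47\right) \left(15 + 13\right)}{749 \left(-17\right) - 20120} = \frac{5691 + 10 \cdot 28}{-12733 - 20120} = \frac{5691 + 280}{-32853} = 5971 \left(- \frac{1}{32853}\right) = - \frac{5971}{32853}$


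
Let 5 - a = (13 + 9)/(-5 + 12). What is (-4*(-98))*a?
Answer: 728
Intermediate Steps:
a = 13/7 (a = 5 - (13 + 9)/(-5 + 12) = 5 - 22/7 = 13/7 ≈ 1.8571)
(-4*(-98))*a = -4*(-98)*(13/7) = 392*(13/7) = 728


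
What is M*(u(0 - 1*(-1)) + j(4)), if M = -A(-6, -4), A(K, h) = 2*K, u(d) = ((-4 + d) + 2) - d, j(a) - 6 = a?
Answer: 96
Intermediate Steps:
j(a) = 6 + a
u(d) = -2 (u(d) = (-2 + d) - d = -2)
M = 12 (M = -2*(-6) = -1*(-12) = 12)
M*(u(0 - 1*(-1)) + j(4)) = 12*(-2 + (6 + 4)) = 12*(-2 + 10) = 12*8 = 96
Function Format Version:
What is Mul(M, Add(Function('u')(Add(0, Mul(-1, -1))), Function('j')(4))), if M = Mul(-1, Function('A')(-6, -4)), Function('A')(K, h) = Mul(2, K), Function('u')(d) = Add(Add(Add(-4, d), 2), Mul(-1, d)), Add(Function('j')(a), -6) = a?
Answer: 96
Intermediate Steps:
Function('j')(a) = Add(6, a)
Function('u')(d) = -2 (Function('u')(d) = Add(Add(-2, d), Mul(-1, d)) = -2)
M = 12 (M = Mul(-1, Mul(2, -6)) = Mul(-1, -12) = 12)
Mul(M, Add(Function('u')(Add(0, Mul(-1, -1))), Function('j')(4))) = Mul(12, Add(-2, Add(6, 4))) = Mul(12, Add(-2, 10)) = Mul(12, 8) = 96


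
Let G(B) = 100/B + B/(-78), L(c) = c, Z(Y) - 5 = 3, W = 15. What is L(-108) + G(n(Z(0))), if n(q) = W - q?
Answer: -51217/546 ≈ -93.804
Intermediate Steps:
Z(Y) = 8 (Z(Y) = 5 + 3 = 8)
n(q) = 15 - q
G(B) = 100/B - B/78 (G(B) = 100/B + B*(-1/78) = 100/B - B/78)
L(-108) + G(n(Z(0))) = -108 + (100/(15 - 1*8) - (15 - 1*8)/78) = -108 + (100/(15 - 8) - (15 - 8)/78) = -108 + (100/7 - 1/78*7) = -108 + (100*(1/7) - 7/78) = -108 + (100/7 - 7/78) = -108 + 7751/546 = -51217/546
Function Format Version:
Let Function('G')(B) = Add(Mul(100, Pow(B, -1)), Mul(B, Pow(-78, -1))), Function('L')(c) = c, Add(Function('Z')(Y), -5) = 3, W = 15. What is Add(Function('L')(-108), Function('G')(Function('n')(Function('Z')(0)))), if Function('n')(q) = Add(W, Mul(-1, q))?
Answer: Rational(-51217, 546) ≈ -93.804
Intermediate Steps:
Function('Z')(Y) = 8 (Function('Z')(Y) = Add(5, 3) = 8)
Function('n')(q) = Add(15, Mul(-1, q))
Function('G')(B) = Add(Mul(100, Pow(B, -1)), Mul(Rational(-1, 78), B)) (Function('G')(B) = Add(Mul(100, Pow(B, -1)), Mul(B, Rational(-1, 78))) = Add(Mul(100, Pow(B, -1)), Mul(Rational(-1, 78), B)))
Add(Function('L')(-108), Function('G')(Function('n')(Function('Z')(0)))) = Add(-108, Add(Mul(100, Pow(Add(15, Mul(-1, 8)), -1)), Mul(Rational(-1, 78), Add(15, Mul(-1, 8))))) = Add(-108, Add(Mul(100, Pow(Add(15, -8), -1)), Mul(Rational(-1, 78), Add(15, -8)))) = Add(-108, Add(Mul(100, Pow(7, -1)), Mul(Rational(-1, 78), 7))) = Add(-108, Add(Mul(100, Rational(1, 7)), Rational(-7, 78))) = Add(-108, Add(Rational(100, 7), Rational(-7, 78))) = Add(-108, Rational(7751, 546)) = Rational(-51217, 546)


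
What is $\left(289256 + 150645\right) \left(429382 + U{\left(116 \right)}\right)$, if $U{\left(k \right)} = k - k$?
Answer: $188885571182$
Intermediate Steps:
$U{\left(k \right)} = 0$
$\left(289256 + 150645\right) \left(429382 + U{\left(116 \right)}\right) = \left(289256 + 150645\right) \left(429382 + 0\right) = 439901 \cdot 429382 = 188885571182$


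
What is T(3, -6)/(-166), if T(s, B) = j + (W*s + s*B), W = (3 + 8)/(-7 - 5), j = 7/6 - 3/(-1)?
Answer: 199/1992 ≈ 0.099900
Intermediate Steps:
j = 25/6 (j = 7*(1/6) - 3*(-1) = 7/6 + 3 = 25/6 ≈ 4.1667)
W = -11/12 (W = 11/(-12) = 11*(-1/12) = -11/12 ≈ -0.91667)
T(s, B) = 25/6 - 11*s/12 + B*s (T(s, B) = 25/6 + (-11*s/12 + s*B) = 25/6 + (-11*s/12 + B*s) = 25/6 - 11*s/12 + B*s)
T(3, -6)/(-166) = (25/6 - 11/12*3 - 6*3)/(-166) = (25/6 - 11/4 - 18)*(-1/166) = -199/12*(-1/166) = 199/1992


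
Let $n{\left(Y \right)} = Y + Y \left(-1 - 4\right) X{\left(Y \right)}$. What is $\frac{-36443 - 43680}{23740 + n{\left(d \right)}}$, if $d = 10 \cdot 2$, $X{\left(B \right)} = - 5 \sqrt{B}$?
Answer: $- \frac{23796531}{6994220} + \frac{400615 \sqrt{5}}{2797688} \approx -3.0821$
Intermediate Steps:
$d = 20$
$n{\left(Y \right)} = Y + 25 Y^{\frac{3}{2}}$ ($n{\left(Y \right)} = Y + Y \left(-1 - 4\right) \left(- 5 \sqrt{Y}\right) = Y + Y \left(-5\right) \left(- 5 \sqrt{Y}\right) = Y + - 5 Y \left(- 5 \sqrt{Y}\right) = Y + 25 Y^{\frac{3}{2}}$)
$\frac{-36443 - 43680}{23740 + n{\left(d \right)}} = \frac{-36443 - 43680}{23740 + \left(20 + 25 \cdot 20^{\frac{3}{2}}\right)} = - \frac{80123}{23740 + \left(20 + 25 \cdot 40 \sqrt{5}\right)} = - \frac{80123}{23740 + \left(20 + 1000 \sqrt{5}\right)} = - \frac{80123}{23760 + 1000 \sqrt{5}}$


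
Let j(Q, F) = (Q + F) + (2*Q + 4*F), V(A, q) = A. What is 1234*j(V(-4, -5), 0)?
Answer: -14808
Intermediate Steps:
j(Q, F) = 3*Q + 5*F (j(Q, F) = (F + Q) + (2*Q + 4*F) = 3*Q + 5*F)
1234*j(V(-4, -5), 0) = 1234*(3*(-4) + 5*0) = 1234*(-12 + 0) = 1234*(-12) = -14808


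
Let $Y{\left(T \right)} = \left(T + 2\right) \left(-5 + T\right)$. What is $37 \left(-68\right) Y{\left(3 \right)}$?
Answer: $25160$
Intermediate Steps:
$Y{\left(T \right)} = \left(-5 + T\right) \left(2 + T\right)$ ($Y{\left(T \right)} = \left(2 + T\right) \left(-5 + T\right) = \left(-5 + T\right) \left(2 + T\right)$)
$37 \left(-68\right) Y{\left(3 \right)} = 37 \left(-68\right) \left(-10 + 3^{2} - 9\right) = - 2516 \left(-10 + 9 - 9\right) = \left(-2516\right) \left(-10\right) = 25160$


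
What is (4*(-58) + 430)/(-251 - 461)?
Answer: -99/356 ≈ -0.27809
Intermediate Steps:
(4*(-58) + 430)/(-251 - 461) = (-232 + 430)/(-712) = 198*(-1/712) = -99/356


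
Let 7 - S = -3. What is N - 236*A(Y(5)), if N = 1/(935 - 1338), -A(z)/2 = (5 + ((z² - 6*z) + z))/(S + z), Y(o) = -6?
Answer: 3376333/403 ≈ 8378.0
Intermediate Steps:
S = 10 (S = 7 - 1*(-3) = 7 + 3 = 10)
A(z) = -2*(5 + z² - 5*z)/(10 + z) (A(z) = -2*(5 + ((z² - 6*z) + z))/(10 + z) = -2*(5 + (z² - 5*z))/(10 + z) = -2*(5 + z² - 5*z)/(10 + z))
N = -1/403 (N = 1/(-403) = -1/403 ≈ -0.0024814)
N - 236*A(Y(5)) = -1/403 - 472*(-5 - 1*(-6)² + 5*(-6))/(10 - 6) = -1/403 - 472*(-5 - 1*36 - 30)/4 = -1/403 - 472*(-5 - 36 - 30)/4 = -1/403 - 472*(-71)/4 = -1/403 - 236*(-71/2) = -1/403 + 8378 = 3376333/403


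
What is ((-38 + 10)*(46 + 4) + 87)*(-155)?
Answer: 203515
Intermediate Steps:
((-38 + 10)*(46 + 4) + 87)*(-155) = (-28*50 + 87)*(-155) = (-1400 + 87)*(-155) = -1313*(-155) = 203515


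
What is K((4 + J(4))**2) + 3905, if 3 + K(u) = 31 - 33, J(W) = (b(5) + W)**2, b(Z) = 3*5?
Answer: 3900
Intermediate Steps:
b(Z) = 15
J(W) = (15 + W)**2
K(u) = -5 (K(u) = -3 + (31 - 33) = -3 - 2 = -5)
K((4 + J(4))**2) + 3905 = -5 + 3905 = 3900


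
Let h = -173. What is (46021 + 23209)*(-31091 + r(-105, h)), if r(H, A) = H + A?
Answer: -2171675870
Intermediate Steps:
r(H, A) = A + H
(46021 + 23209)*(-31091 + r(-105, h)) = (46021 + 23209)*(-31091 + (-173 - 105)) = 69230*(-31091 - 278) = 69230*(-31369) = -2171675870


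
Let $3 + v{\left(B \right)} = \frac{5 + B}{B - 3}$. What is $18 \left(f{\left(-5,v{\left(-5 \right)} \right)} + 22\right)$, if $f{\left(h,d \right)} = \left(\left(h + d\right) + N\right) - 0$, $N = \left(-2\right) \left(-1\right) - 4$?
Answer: $216$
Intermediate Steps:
$v{\left(B \right)} = -3 + \frac{5 + B}{-3 + B}$ ($v{\left(B \right)} = -3 + \frac{5 + B}{B - 3} = -3 + \frac{5 + B}{-3 + B}$)
$N = -2$ ($N = 2 - 4 = -2$)
$f{\left(h,d \right)} = -2 + d + h$ ($f{\left(h,d \right)} = \left(\left(h + d\right) - 2\right) - 0 = \left(\left(d + h\right) - 2\right) + 0 = \left(-2 + d + h\right) + 0 = -2 + d + h$)
$18 \left(f{\left(-5,v{\left(-5 \right)} \right)} + 22\right) = 18 \left(\left(-2 + \frac{2 \left(7 - -5\right)}{-3 - 5} - 5\right) + 22\right) = 18 \left(\left(-2 + \frac{2 \left(7 + 5\right)}{-8} - 5\right) + 22\right) = 18 \left(\left(-2 + 2 \left(- \frac{1}{8}\right) 12 - 5\right) + 22\right) = 18 \left(\left(-2 - 3 - 5\right) + 22\right) = 18 \left(-10 + 22\right) = 18 \cdot 12 = 216$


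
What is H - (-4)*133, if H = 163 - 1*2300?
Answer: -1605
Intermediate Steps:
H = -2137 (H = 163 - 2300 = -2137)
H - (-4)*133 = -2137 - (-4)*133 = -2137 - 1*(-532) = -2137 + 532 = -1605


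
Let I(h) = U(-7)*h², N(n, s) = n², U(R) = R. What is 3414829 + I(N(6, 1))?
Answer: 3405757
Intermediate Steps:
I(h) = -7*h²
3414829 + I(N(6, 1)) = 3414829 - 7*(6²)² = 3414829 - 7*36² = 3414829 - 7*1296 = 3414829 - 9072 = 3405757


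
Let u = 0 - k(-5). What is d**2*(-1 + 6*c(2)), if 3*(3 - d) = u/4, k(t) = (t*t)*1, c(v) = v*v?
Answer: 85583/144 ≈ 594.33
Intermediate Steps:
c(v) = v**2
k(t) = t**2 (k(t) = t**2*1 = t**2)
u = -25 (u = 0 - 1*(-5)**2 = 0 - 1*25 = 0 - 25 = -25)
d = 61/12 (d = 3 - (-25)/(3*4) = 3 - 1/3*(-25/4) = 3 + 25/12 = 61/12 ≈ 5.0833)
d**2*(-1 + 6*c(2)) = (61/12)**2*(-1 + 6*2**2) = 3721*(-1 + 6*4)/144 = 3721*(-1 + 24)/144 = (3721/144)*23 = 85583/144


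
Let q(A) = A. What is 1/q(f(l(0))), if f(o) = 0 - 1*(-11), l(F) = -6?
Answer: 1/11 ≈ 0.090909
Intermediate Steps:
f(o) = 11 (f(o) = 0 + 11 = 11)
1/q(f(l(0))) = 1/11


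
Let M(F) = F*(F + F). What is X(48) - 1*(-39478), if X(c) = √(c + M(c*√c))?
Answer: 39478 + 4*√13827 ≈ 39948.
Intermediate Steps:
M(F) = 2*F² (M(F) = F*(2*F) = 2*F²)
X(c) = √(c + 2*c³) (X(c) = √(c + 2*(c*√c)²) = √(c + 2*(c^(3/2))²) = √(c + 2*c³))
X(48) - 1*(-39478) = √(48 + 2*48³) - 1*(-39478) = √(48 + 2*110592) + 39478 = √(48 + 221184) + 39478 = √221232 + 39478 = 4*√13827 + 39478 = 39478 + 4*√13827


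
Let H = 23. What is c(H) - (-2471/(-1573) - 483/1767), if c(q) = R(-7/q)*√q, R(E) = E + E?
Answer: -1202166/926497 - 14*√23/23 ≈ -4.2167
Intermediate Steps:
R(E) = 2*E
c(q) = -14/√q (c(q) = (2*(-7/q))*√q = (-14/q)*√q = -14/√q)
c(H) - (-2471/(-1573) - 483/1767) = -14*√23/23 - (-2471/(-1573) - 483/1767) = -14*√23/23 - (-2471*(-1/1573) - 483*1/1767) = -14*√23/23 - (2471/1573 - 161/589) = -14*√23/23 - 1*1202166/926497 = -14*√23/23 - 1202166/926497 = -1202166/926497 - 14*√23/23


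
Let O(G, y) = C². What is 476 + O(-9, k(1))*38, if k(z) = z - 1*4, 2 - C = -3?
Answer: 1426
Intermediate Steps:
C = 5 (C = 2 - 1*(-3) = 2 + 3 = 5)
k(z) = -4 + z (k(z) = z - 4 = -4 + z)
O(G, y) = 25 (O(G, y) = 5² = 25)
476 + O(-9, k(1))*38 = 476 + 25*38 = 476 + 950 = 1426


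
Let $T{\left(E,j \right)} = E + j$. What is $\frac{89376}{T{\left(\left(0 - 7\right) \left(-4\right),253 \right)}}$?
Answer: $\frac{89376}{281} \approx 318.06$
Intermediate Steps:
$\frac{89376}{T{\left(\left(0 - 7\right) \left(-4\right),253 \right)}} = \frac{89376}{\left(0 - 7\right) \left(-4\right) + 253} = \frac{89376}{\left(-7\right) \left(-4\right) + 253} = \frac{89376}{28 + 253} = \frac{89376}{281}$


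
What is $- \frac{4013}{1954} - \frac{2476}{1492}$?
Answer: $- \frac{2706375}{728842} \approx -3.7133$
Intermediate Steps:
$- \frac{4013}{1954} - \frac{2476}{1492} = \left(-4013\right) \frac{1}{1954} - \frac{619}{373} = - \frac{4013}{1954} - \frac{619}{373} = - \frac{2706375}{728842}$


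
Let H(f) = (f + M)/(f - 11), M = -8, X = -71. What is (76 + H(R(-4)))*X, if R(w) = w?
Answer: -27264/5 ≈ -5452.8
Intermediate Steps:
H(f) = (-8 + f)/(-11 + f) (H(f) = (f - 8)/(f - 11) = (-8 + f)/(-11 + f))
(76 + H(R(-4)))*X = (76 + (-8 - 4)/(-11 - 4))*(-71) = (76 - 12/(-15))*(-71) = (76 - 1/15*(-12))*(-71) = (76 + 4/5)*(-71) = (384/5)*(-71) = -27264/5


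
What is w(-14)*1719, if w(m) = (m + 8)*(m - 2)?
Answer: 165024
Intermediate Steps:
w(m) = (-2 + m)*(8 + m) (w(m) = (8 + m)*(-2 + m) = (-2 + m)*(8 + m))
w(-14)*1719 = (-16 + (-14)² + 6*(-14))*1719 = (-16 + 196 - 84)*1719 = 96*1719 = 165024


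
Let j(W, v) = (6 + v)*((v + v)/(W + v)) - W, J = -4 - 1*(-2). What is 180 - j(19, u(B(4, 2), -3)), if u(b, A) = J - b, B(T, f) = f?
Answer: 3001/15 ≈ 200.07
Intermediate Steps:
J = -2 (J = -4 + 2 = -2)
u(b, A) = -2 - b
j(W, v) = -W + 2*v*(6 + v)/(W + v) (j(W, v) = (6 + v)*((2*v)/(W + v)) - W = (6 + v)*(2*v/(W + v)) - W = 2*v*(6 + v)/(W + v) - W = -W + 2*v*(6 + v)/(W + v))
180 - j(19, u(B(4, 2), -3)) = 180 - (-1*19² + 2*(-2 - 1*2)² + 12*(-2 - 1*2) - 1*19*(-2 - 1*2))/(19 + (-2 - 1*2)) = 180 - (-1*361 + 2*(-2 - 2)² + 12*(-2 - 2) - 1*19*(-2 - 2))/(19 + (-2 - 2)) = 180 - (-361 + 2*(-4)² + 12*(-4) - 1*19*(-4))/(19 - 4) = 180 - (-361 + 2*16 - 48 + 76)/15 = 180 - (-361 + 32 - 48 + 76)/15 = 180 - (-301)/15 = 180 - 1*(-301/15) = 180 + 301/15 = 3001/15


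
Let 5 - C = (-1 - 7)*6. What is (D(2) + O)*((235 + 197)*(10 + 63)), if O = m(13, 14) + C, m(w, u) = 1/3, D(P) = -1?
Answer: 1650384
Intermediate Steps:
m(w, u) = ⅓
C = 53 (C = 5 - (-1 - 7)*6 = 5 - (-8)*6 = 5 - 1*(-48) = 5 + 48 = 53)
O = 160/3 (O = ⅓ + 53 = 160/3 ≈ 53.333)
(D(2) + O)*((235 + 197)*(10 + 63)) = (-1 + 160/3)*((235 + 197)*(10 + 63)) = 157*(432*73)/3 = (157/3)*31536 = 1650384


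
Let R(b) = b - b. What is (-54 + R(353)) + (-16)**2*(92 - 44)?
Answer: 12234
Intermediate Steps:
R(b) = 0
(-54 + R(353)) + (-16)**2*(92 - 44) = (-54 + 0) + (-16)**2*(92 - 44) = -54 + 256*48 = -54 + 12288 = 12234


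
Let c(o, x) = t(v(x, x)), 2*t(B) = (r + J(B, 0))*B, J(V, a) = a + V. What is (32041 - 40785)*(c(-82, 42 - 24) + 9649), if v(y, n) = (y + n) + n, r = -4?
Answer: -96175256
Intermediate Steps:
J(V, a) = V + a
v(y, n) = y + 2*n (v(y, n) = (n + y) + n = y + 2*n)
t(B) = B*(-4 + B)/2 (t(B) = ((-4 + (B + 0))*B)/2 = ((-4 + B)*B)/2 = (B*(-4 + B))/2 = B*(-4 + B)/2)
c(o, x) = 3*x*(-4 + 3*x)/2 (c(o, x) = (x + 2*x)*(-4 + (x + 2*x))/2 = (3*x)*(-4 + 3*x)/2 = 3*x*(-4 + 3*x)/2)
(32041 - 40785)*(c(-82, 42 - 24) + 9649) = (32041 - 40785)*(3*(42 - 24)*(-4 + 3*(42 - 24))/2 + 9649) = -8744*((3/2)*18*(-4 + 3*18) + 9649) = -8744*((3/2)*18*(-4 + 54) + 9649) = -8744*((3/2)*18*50 + 9649) = -8744*(1350 + 9649) = -8744*10999 = -96175256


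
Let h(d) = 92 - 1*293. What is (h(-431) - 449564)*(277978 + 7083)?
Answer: -128210460665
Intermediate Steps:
h(d) = -201 (h(d) = 92 - 293 = -201)
(h(-431) - 449564)*(277978 + 7083) = (-201 - 449564)*(277978 + 7083) = -449765*285061 = -128210460665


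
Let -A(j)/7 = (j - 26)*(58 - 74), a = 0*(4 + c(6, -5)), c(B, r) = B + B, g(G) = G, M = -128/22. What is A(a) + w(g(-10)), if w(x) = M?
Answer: -32096/11 ≈ -2917.8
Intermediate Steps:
M = -64/11 (M = -128*1/22 = -64/11 ≈ -5.8182)
c(B, r) = 2*B
w(x) = -64/11
a = 0 (a = 0*(4 + 2*6) = 0*(4 + 12) = 0*16 = 0)
A(j) = -2912 + 112*j (A(j) = -7*(j - 26)*(58 - 74) = -7*(-26 + j)*(-16) = -7*(416 - 16*j) = -2912 + 112*j)
A(a) + w(g(-10)) = (-2912 + 112*0) - 64/11 = (-2912 + 0) - 64/11 = -2912 - 64/11 = -32096/11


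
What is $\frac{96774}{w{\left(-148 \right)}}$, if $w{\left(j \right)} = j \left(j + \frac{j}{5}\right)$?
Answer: $\frac{80645}{21904} \approx 3.6817$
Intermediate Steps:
$w{\left(j \right)} = \frac{6 j^{2}}{5}$ ($w{\left(j \right)} = j \left(j + j \frac{1}{5}\right) = j \left(j + \frac{j}{5}\right) = j \frac{6 j}{5} = \frac{6 j^{2}}{5}$)
$\frac{96774}{w{\left(-148 \right)}} = \frac{96774}{\frac{6}{5} \left(-148\right)^{2}} = \frac{96774}{\frac{6}{5} \cdot 21904} = \frac{96774}{\frac{131424}{5}} = 96774 \cdot \frac{5}{131424} = \frac{80645}{21904}$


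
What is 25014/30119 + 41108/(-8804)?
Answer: -254477149/66291919 ≈ -3.8387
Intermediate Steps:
25014/30119 + 41108/(-8804) = 25014*(1/30119) + 41108*(-1/8804) = 25014/30119 - 10277/2201 = -254477149/66291919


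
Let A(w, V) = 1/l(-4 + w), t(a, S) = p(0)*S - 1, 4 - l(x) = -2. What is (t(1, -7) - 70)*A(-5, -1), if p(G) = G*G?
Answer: -71/6 ≈ -11.833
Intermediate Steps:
l(x) = 6 (l(x) = 4 - 1*(-2) = 4 + 2 = 6)
p(G) = G**2
t(a, S) = -1 (t(a, S) = 0**2*S - 1 = 0*S - 1 = 0 - 1 = -1)
A(w, V) = 1/6
(t(1, -7) - 70)*A(-5, -1) = (-1 - 70)*(1/6) = -71*1/6 = -71/6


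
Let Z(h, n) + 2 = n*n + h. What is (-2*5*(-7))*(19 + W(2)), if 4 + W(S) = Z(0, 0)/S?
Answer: 980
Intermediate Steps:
Z(h, n) = -2 + h + n² (Z(h, n) = -2 + (n*n + h) = -2 + (n² + h) = -2 + (h + n²) = -2 + h + n²)
W(S) = -4 - 2/S (W(S) = -4 + (-2 + 0 + 0²)/S = -4 + (-2 + 0 + 0)/S = -4 - 2/S)
(-2*5*(-7))*(19 + W(2)) = (-2*5*(-7))*(19 + (-4 - 2/2)) = (-10*(-7))*(19 + (-4 - 2*½)) = 70*(19 + (-4 - 1)) = 70*(19 - 5) = 70*14 = 980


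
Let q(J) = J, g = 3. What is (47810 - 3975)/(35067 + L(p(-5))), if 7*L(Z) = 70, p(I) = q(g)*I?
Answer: 43835/35077 ≈ 1.2497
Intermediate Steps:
p(I) = 3*I
L(Z) = 10 (L(Z) = (1/7)*70 = 10)
(47810 - 3975)/(35067 + L(p(-5))) = (47810 - 3975)/(35067 + 10) = 43835/35077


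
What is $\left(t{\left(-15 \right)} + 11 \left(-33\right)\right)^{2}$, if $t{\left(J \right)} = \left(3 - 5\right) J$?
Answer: $110889$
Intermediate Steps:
$t{\left(J \right)} = - 2 J$
$\left(t{\left(-15 \right)} + 11 \left(-33\right)\right)^{2} = \left(\left(-2\right) \left(-15\right) + 11 \left(-33\right)\right)^{2} = \left(30 - 363\right)^{2} = \left(-333\right)^{2} = 110889$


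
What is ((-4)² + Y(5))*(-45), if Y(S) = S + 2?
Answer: -1035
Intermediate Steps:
Y(S) = 2 + S
((-4)² + Y(5))*(-45) = ((-4)² + (2 + 5))*(-45) = (16 + 7)*(-45) = 23*(-45) = -1035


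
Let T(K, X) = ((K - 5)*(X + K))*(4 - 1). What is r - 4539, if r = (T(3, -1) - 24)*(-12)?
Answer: -4107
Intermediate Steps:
T(K, X) = 3*(-5 + K)*(K + X) (T(K, X) = ((-5 + K)*(K + X))*3 = 3*(-5 + K)*(K + X))
r = 432 (r = ((-15*3 - 15*(-1) + 3*3² + 3*3*(-1)) - 24)*(-12) = ((-45 + 15 + 3*9 - 9) - 24)*(-12) = ((-45 + 15 + 27 - 9) - 24)*(-12) = (-12 - 24)*(-12) = -36*(-12) = 432)
r - 4539 = 432 - 4539 = -4107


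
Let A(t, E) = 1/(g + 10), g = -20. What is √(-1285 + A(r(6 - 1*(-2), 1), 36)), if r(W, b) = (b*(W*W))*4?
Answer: I*√128510/10 ≈ 35.848*I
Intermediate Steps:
r(W, b) = 4*b*W² (r(W, b) = (b*W²)*4 = 4*b*W²)
A(t, E) = -⅒ (A(t, E) = 1/(-20 + 10) = 1/(-10) = -⅒)
√(-1285 + A(r(6 - 1*(-2), 1), 36)) = √(-1285 - ⅒) = √(-12851/10) = I*√128510/10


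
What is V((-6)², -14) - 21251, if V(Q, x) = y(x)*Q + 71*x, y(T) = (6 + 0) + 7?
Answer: -21777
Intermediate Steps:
y(T) = 13 (y(T) = 6 + 7 = 13)
V(Q, x) = 13*Q + 71*x
V((-6)², -14) - 21251 = (13*(-6)² + 71*(-14)) - 21251 = (13*36 - 994) - 21251 = (468 - 994) - 21251 = -526 - 21251 = -21777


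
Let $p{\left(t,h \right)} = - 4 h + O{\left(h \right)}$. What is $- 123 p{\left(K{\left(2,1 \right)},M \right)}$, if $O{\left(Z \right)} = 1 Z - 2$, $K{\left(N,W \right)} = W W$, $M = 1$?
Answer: $615$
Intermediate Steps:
$K{\left(N,W \right)} = W^{2}$
$O{\left(Z \right)} = -2 + Z$ ($O{\left(Z \right)} = Z - 2 = -2 + Z$)
$p{\left(t,h \right)} = -2 - 3 h$ ($p{\left(t,h \right)} = - 4 h + \left(-2 + h\right) = -2 - 3 h$)
$- 123 p{\left(K{\left(2,1 \right)},M \right)} = - 123 \left(-2 - 3\right) = \left(-123\right) \left(-5\right) = 615$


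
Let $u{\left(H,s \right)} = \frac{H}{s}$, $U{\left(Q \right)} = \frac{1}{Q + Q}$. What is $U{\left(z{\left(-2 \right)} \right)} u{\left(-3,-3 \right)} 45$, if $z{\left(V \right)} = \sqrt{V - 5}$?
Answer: $- \frac{45 i \sqrt{7}}{14} \approx - 8.5042 i$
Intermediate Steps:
$z{\left(V \right)} = \sqrt{-5 + V}$
$U{\left(Q \right)} = \frac{1}{2 Q}$
$U{\left(z{\left(-2 \right)} \right)} u{\left(-3,-3 \right)} 45 = \frac{1}{2 \sqrt{-5 - 2}} \left(- \frac{3}{-3}\right) 45 = \frac{1}{2 \sqrt{-7}} \left(\left(-3\right) \left(- \frac{1}{3}\right)\right) 45 = \frac{1}{2 i \sqrt{7}} \cdot 1 \cdot 45 = \frac{\left(- \frac{1}{7}\right) i \sqrt{7}}{2} \cdot 1 \cdot 45 = - \frac{i \sqrt{7}}{14} \cdot 1 \cdot 45 = - \frac{i \sqrt{7}}{14} \cdot 45 = - \frac{45 i \sqrt{7}}{14}$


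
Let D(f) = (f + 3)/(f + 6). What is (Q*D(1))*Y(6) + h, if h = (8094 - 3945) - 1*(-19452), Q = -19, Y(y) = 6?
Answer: 164751/7 ≈ 23536.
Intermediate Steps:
D(f) = (3 + f)/(6 + f)
h = 23601 (h = 4149 + 19452 = 23601)
(Q*D(1))*Y(6) + h = -19*(3 + 1)/(6 + 1)*6 + 23601 = -19*4/7*6 + 23601 = -76/7*6 + 23601 = -456/7 + 23601 = 164751/7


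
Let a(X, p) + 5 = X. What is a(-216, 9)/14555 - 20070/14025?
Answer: -787249/544357 ≈ -1.4462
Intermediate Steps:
a(X, p) = -5 + X
a(-216, 9)/14555 - 20070/14025 = (-5 - 216)/14555 - 20070/14025 = -221*1/14555 - 20070*1/14025 = -221/14555 - 1338/935 = -787249/544357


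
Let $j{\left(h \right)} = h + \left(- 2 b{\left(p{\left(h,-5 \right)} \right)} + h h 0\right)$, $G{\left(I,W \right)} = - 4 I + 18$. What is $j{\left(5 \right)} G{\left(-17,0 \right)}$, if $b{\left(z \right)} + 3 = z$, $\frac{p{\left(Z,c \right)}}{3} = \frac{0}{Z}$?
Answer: $946$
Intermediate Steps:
$p{\left(Z,c \right)} = 0$ ($p{\left(Z,c \right)} = 3 \frac{0}{Z} = 3 \cdot 0 = 0$)
$G{\left(I,W \right)} = 18 - 4 I$
$b{\left(z \right)} = -3 + z$
$j{\left(h \right)} = 6 + h$ ($j{\left(h \right)} = h + \left(- 2 \left(-3 + 0\right) + h h 0\right) = h + \left(\left(-2\right) \left(-3\right) + h^{2} \cdot 0\right) = h + \left(6 + 0\right) = h + 6 = 6 + h$)
$j{\left(5 \right)} G{\left(-17,0 \right)} = \left(6 + 5\right) \left(18 - -68\right) = 11 \left(18 + 68\right) = 11 \cdot 86 = 946$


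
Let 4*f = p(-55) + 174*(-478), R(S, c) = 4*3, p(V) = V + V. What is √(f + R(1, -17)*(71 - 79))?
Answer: I*√83666/2 ≈ 144.63*I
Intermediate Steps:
p(V) = 2*V
R(S, c) = 12
f = -41641/2 (f = (2*(-55) + 174*(-478))/4 = (-110 - 83172)/4 = (¼)*(-83282) = -41641/2 ≈ -20821.)
√(f + R(1, -17)*(71 - 79)) = √(-41641/2 + 12*(71 - 79)) = √(-41641/2 + 12*(-8)) = √(-41641/2 - 96) = √(-41833/2) = I*√83666/2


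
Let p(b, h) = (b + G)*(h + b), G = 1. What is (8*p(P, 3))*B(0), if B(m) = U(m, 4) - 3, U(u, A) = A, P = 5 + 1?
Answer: 504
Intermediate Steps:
P = 6
p(b, h) = (1 + b)*(b + h) (p(b, h) = (b + 1)*(h + b) = (1 + b)*(b + h))
B(m) = 1 (B(m) = 4 - 3 = 1)
(8*p(P, 3))*B(0) = (8*(6 + 3 + 6² + 6*3))*1 = (8*(6 + 3 + 36 + 18))*1 = (8*63)*1 = 504*1 = 504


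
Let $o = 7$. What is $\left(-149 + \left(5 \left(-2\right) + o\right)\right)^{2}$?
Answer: $23104$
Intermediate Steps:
$\left(-149 + \left(5 \left(-2\right) + o\right)\right)^{2} = \left(-149 + \left(5 \left(-2\right) + 7\right)\right)^{2} = \left(-149 + \left(-10 + 7\right)\right)^{2} = \left(-149 - 3\right)^{2} = \left(-152\right)^{2} = 23104$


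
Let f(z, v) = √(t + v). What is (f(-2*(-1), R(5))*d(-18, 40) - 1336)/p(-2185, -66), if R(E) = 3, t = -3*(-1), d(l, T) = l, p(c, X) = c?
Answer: 1336/2185 + 18*√6/2185 ≈ 0.63162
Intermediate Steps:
t = 3
f(z, v) = √(3 + v)
(f(-2*(-1), R(5))*d(-18, 40) - 1336)/p(-2185, -66) = (√(3 + 3)*(-18) - 1336)/(-2185) = (√6*(-18) - 1336)*(-1/2185) = (-18*√6 - 1336)*(-1/2185) = (-1336 - 18*√6)*(-1/2185) = 1336/2185 + 18*√6/2185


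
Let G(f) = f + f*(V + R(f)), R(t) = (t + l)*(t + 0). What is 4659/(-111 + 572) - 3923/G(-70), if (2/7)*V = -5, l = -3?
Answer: 1662951658/164367245 ≈ 10.117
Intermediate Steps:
V = -35/2 (V = (7/2)*(-5) = -35/2 ≈ -17.500)
R(t) = t*(-3 + t) (R(t) = (t - 3)*(t + 0) = (-3 + t)*t = t*(-3 + t))
G(f) = f + f*(-35/2 + f*(-3 + f))
4659/(-111 + 572) - 3923/G(-70) = 4659/(-111 + 572) - 3923*(-1/(35*(-33 + 2*(-70)*(-3 - 70)))) = 4659/461 - 3923*(-1/(35*(-33 + 2*(-70)*(-73)))) = 4659*(1/461) - 3923*(-1/(35*(-33 + 10220))) = 4659/461 - 3923/((½)*(-70)*10187) = 4659/461 - 3923/(-356545) = 4659/461 - 3923*(-1/356545) = 4659/461 + 3923/356545 = 1662951658/164367245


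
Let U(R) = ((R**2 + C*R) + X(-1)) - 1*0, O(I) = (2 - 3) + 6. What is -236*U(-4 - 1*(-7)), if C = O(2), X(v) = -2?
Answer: -5192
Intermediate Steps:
O(I) = 5 (O(I) = -1 + 6 = 5)
C = 5
U(R) = -2 + R**2 + 5*R (U(R) = ((R**2 + 5*R) - 2) - 1*0 = (-2 + R**2 + 5*R) + 0 = -2 + R**2 + 5*R)
-236*U(-4 - 1*(-7)) = -236*(-2 + (-4 - 1*(-7))**2 + 5*(-4 - 1*(-7))) = -236*(-2 + (-4 + 7)**2 + 5*(-4 + 7)) = -236*(-2 + 3**2 + 5*3) = -236*(-2 + 9 + 15) = -236*22 = -5192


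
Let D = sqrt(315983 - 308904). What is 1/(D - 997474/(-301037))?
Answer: -300276580538/640527211956475 + 90623275369*sqrt(7079)/640527211956475 ≈ 0.011435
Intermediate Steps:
D = sqrt(7079) ≈ 84.137
1/(D - 997474/(-301037)) = 1/(sqrt(7079) - 997474/(-301037)) = 1/(sqrt(7079) - 997474*(-1/301037)) = 1/(sqrt(7079) + 997474/301037) = 1/(997474/301037 + sqrt(7079))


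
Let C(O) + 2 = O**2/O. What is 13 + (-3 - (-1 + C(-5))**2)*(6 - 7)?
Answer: 80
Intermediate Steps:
C(O) = -2 + O (C(O) = -2 + O**2/O = -2 + O)
13 + (-3 - (-1 + C(-5))**2)*(6 - 7) = 13 + (-3 - (-1 + (-2 - 5))**2)*(6 - 7) = 13 + (-3 - (-1 - 7)**2)*(-1) = 13 + (-3 - 1*(-8)**2)*(-1) = 13 + (-3 - 1*64)*(-1) = 13 + (-3 - 64)*(-1) = 13 - 67*(-1) = 13 + 67 = 80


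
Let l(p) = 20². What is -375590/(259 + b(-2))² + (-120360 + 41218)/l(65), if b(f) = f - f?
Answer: -2729580251/13416200 ≈ -203.45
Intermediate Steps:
l(p) = 400
b(f) = 0
-375590/(259 + b(-2))² + (-120360 + 41218)/l(65) = -375590/(259 + 0)² + (-120360 + 41218)/400 = -375590/(259²) - 79142*1/400 = -375590/67081 - 39571/200 = -2729580251/13416200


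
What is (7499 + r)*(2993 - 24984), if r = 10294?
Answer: -391285863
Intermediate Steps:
(7499 + r)*(2993 - 24984) = (7499 + 10294)*(2993 - 24984) = 17793*(-21991) = -391285863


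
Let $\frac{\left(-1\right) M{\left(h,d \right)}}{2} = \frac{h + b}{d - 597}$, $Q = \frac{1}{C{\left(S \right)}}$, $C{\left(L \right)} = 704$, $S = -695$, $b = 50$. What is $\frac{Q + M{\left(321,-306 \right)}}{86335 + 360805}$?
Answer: $\frac{74753}{40607466240} \approx 1.8409 \cdot 10^{-6}$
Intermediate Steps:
$Q = \frac{1}{704} \approx 0.0014205$
$M{\left(h,d \right)} = - \frac{2 \left(50 + h\right)}{-597 + d}$ ($M{\left(h,d \right)} = - 2 \frac{h + 50}{d - 597} = - 2 \frac{50 + h}{-597 + d} = - \frac{2 \left(50 + h\right)}{-597 + d}$)
$\frac{Q + M{\left(321,-306 \right)}}{86335 + 360805} = \frac{\frac{1}{704} + \frac{2 \left(-50 - 321\right)}{-597 - 306}}{86335 + 360805} = \frac{\frac{1}{704} + \frac{2 \left(-50 - 321\right)}{-903}}{447140} = \left(\frac{1}{704} + 2 \left(- \frac{1}{903}\right) \left(-371\right)\right) \frac{1}{447140} = \left(\frac{1}{704} + \frac{106}{129}\right) \frac{1}{447140} = \frac{74753}{90816} \cdot \frac{1}{447140} = \frac{74753}{40607466240}$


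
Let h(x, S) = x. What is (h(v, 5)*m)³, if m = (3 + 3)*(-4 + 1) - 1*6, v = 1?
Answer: -13824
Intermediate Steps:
m = -24 (m = 6*(-3) - 6 = -18 - 6 = -24)
(h(v, 5)*m)³ = (1*(-24))³ = (-24)³ = -13824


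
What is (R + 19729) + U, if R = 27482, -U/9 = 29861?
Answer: -221538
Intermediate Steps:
U = -268749 (U = -9*29861 = -268749)
(R + 19729) + U = (27482 + 19729) - 268749 = 47211 - 268749 = -221538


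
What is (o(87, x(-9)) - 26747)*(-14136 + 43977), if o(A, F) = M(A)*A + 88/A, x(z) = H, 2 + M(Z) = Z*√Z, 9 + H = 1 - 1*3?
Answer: -803319377 + 225866529*√87 ≈ 1.3034e+9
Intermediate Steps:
H = -11 (H = -9 + (1 - 1*3) = -9 + (1 - 3) = -9 - 2 = -11)
M(Z) = -2 + Z^(3/2) (M(Z) = -2 + Z*√Z = -2 + Z^(3/2))
x(z) = -11
o(A, F) = 88/A + A*(-2 + A^(3/2)) (o(A, F) = (-2 + A^(3/2))*A + 88/A = A*(-2 + A^(3/2)) + 88/A = 88/A + A*(-2 + A^(3/2)))
(o(87, x(-9)) - 26747)*(-14136 + 43977) = ((87^(5/2) - 2*87 + 88/87) - 26747)*(-14136 + 43977) = ((7569*√87 - 174 + 88*(1/87)) - 26747)*29841 = ((7569*√87 - 174 + 88/87) - 26747)*29841 = ((-15050/87 + 7569*√87) - 26747)*29841 = (-2342039/87 + 7569*√87)*29841 = -803319377 + 225866529*√87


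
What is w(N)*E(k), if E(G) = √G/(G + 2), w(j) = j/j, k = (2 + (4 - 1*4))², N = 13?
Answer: ⅓ ≈ 0.33333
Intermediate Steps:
k = 4 (k = (2 + (4 - 4))² = (2 + 0)² = 2² = 4)
w(j) = 1
E(G) = √G/(2 + G)
w(N)*E(k) = 1*(√4/(2 + 4)) = 1*(2/6) = 1*(2*(⅙)) = 1*(⅓) = ⅓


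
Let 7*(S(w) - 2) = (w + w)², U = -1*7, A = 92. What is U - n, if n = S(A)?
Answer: -33919/7 ≈ -4845.6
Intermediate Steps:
U = -7
S(w) = 2 + 4*w²/7 (S(w) = 2 + (w + w)²/7 = 2 + (2*w)²/7 = 2 + (4*w²)/7 = 2 + 4*w²/7)
n = 33870/7 (n = 2 + (4/7)*92² = 2 + (4/7)*8464 = 2 + 33856/7 = 33870/7 ≈ 4838.6)
U - n = -7 - 1*33870/7 = -7 - 33870/7 = -33919/7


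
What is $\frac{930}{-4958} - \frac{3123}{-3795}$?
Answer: $\frac{1992414}{3135935} \approx 0.63535$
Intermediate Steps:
$\frac{930}{-4958} - \frac{3123}{-3795} = 930 \left(- \frac{1}{4958}\right) - - \frac{1041}{1265} = - \frac{465}{2479} + \frac{1041}{1265} = \frac{1992414}{3135935}$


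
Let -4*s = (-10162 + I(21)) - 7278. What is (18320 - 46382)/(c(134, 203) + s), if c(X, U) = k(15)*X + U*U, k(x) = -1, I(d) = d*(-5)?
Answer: -12472/20205 ≈ -0.61727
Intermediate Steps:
I(d) = -5*d
c(X, U) = U**2 - X (c(X, U) = -X + U*U = -X + U**2 = U**2 - X)
s = 17545/4 (s = -((-10162 - 5*21) - 7278)/4 = -((-10162 - 105) - 7278)/4 = -(-10267 - 7278)/4 = -1/4*(-17545) = 17545/4 ≈ 4386.3)
(18320 - 46382)/(c(134, 203) + s) = (18320 - 46382)/((203**2 - 1*134) + 17545/4) = -28062/((41209 - 134) + 17545/4) = -28062/(41075 + 17545/4) = -28062/181845/4 = -28062*4/181845 = -12472/20205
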